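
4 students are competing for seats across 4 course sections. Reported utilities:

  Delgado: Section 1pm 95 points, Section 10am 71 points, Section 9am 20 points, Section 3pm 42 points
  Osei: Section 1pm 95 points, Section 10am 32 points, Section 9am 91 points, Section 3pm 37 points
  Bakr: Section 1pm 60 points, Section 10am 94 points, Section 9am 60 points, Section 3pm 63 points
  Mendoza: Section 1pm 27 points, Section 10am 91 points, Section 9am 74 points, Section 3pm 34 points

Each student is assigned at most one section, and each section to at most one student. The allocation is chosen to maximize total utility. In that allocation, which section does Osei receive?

Optimal: Delgado→Section 1pm (95 points), Osei→Section 9am (91 points), Bakr→Section 3pm (63 points), Mendoza→Section 10am (91 points) — total 95+91+63+91 = 340 points.
Swapping Osei↔Bakr (Osei→Section 3pm 37 points, Bakr→Section 9am 60 points) loses 57.
Checked against all permutations: 340 points is optimal.
Osei's own top section is Section 1pm (95 points), but forcing Osei→Section 1pm and reassigning the rest optimally gives only 305 points — worse by 35.

Osei receives Section 9am.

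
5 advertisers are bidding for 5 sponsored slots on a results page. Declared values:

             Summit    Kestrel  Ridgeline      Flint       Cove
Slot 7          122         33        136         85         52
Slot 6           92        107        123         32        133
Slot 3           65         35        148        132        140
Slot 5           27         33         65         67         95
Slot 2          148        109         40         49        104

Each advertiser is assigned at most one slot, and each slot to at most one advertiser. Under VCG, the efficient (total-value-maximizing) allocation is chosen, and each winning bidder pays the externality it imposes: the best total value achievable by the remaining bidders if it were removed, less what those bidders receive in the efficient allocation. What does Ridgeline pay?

Ridgeline pays $14.

Efficient allocation: Summit→Slot 2 ($148), Kestrel→Slot 6 ($107), Ridgeline→Slot 7 ($136), Flint→Slot 3 ($132), Cove→Slot 5 ($95); total welfare W = $618.
Ridgeline receives Slot 7 at value $136, so the others get W − 136 = $482.
Without Ridgeline: best allocation of the remaining 4 bidders over all 5 slots is Summit→Slot 7 ($122), Kestrel→Slot 2 ($109), Flint→Slot 3 ($132), Cove→Slot 6 ($133), total $496.
VCG payment = (others' best without Ridgeline) − (others' welfare with Ridgeline) = 496 − 482 = $14.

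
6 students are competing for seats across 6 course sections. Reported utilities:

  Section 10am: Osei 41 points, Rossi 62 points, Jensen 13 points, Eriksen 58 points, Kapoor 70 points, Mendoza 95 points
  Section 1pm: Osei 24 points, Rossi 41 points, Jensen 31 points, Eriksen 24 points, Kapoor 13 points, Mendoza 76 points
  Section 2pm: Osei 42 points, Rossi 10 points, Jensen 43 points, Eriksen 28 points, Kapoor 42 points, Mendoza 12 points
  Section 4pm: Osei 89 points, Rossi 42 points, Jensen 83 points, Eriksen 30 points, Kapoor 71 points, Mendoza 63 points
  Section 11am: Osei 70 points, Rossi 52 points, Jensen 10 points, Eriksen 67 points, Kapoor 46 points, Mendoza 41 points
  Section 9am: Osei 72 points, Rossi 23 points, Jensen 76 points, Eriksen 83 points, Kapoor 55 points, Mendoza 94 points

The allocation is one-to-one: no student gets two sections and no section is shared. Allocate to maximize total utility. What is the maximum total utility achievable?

This is a one-to-one assignment (maximum-weight bipartite matching).
Optimal: Osei→Section 11am (70 points), Rossi→Section 10am (62 points), Jensen→Section 4pm (83 points), Eriksen→Section 9am (83 points), Kapoor→Section 2pm (42 points), Mendoza→Section 1pm (76 points) — total 70+62+83+83+42+76 = 416 points.
Column-greedy (each section in turn goes to its best remaining student) gives 390 points, worse by 26.
Next-best assignment: Osei→Section 11am, Rossi→Section 1pm, Jensen→Section 4pm, Eriksen→Section 9am, Kapoor→Section 2pm, Mendoza→Section 10am = 414 points.
Swapping Kapoor↔Osei (Kapoor→Section 11am 46 points, Osei→Section 2pm 42 points) loses 24.

Maximum total: 416 points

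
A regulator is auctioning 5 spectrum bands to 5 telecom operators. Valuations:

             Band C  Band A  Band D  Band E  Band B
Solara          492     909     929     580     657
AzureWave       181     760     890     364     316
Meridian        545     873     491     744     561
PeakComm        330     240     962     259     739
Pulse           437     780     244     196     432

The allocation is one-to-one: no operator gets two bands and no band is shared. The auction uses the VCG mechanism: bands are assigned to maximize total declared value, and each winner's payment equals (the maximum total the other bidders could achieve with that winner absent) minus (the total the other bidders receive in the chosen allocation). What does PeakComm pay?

PeakComm pays $91M.

Efficient allocation: Solara→Band A ($909M), AzureWave→Band D ($890M), Meridian→Band E ($744M), PeakComm→Band B ($739M), Pulse→Band C ($437M); total welfare W = $3719M.
PeakComm receives Band B at value $739M, so the others get W − 739 = $2980M.
Without PeakComm: best allocation of the remaining 4 bidders over all 5 bands is Solara→Band B ($657M), AzureWave→Band D ($890M), Meridian→Band E ($744M), Pulse→Band A ($780M), total $3071M.
VCG payment = (others' best without PeakComm) − (others' welfare with PeakComm) = 3071 − 2980 = $91M.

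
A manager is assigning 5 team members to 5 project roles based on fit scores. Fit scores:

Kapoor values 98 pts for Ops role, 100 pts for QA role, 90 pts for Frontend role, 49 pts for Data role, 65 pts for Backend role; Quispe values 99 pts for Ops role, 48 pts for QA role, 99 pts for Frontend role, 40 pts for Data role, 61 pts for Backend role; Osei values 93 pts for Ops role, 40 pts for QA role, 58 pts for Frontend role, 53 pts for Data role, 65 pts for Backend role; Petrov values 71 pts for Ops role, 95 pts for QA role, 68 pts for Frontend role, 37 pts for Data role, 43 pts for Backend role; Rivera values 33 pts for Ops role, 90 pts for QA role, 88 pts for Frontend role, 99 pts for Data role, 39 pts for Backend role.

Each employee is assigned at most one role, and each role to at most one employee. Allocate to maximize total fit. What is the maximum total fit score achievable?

Max total: 456 pts

Optimal: Kapoor→Ops role (98 pts), Quispe→Frontend role (99 pts), Osei→Backend role (65 pts), Petrov→QA role (95 pts), Rivera→Data role (99 pts) — total 98+99+65+95+99 = 456 pts.
Row-greedy (each employee in turn takes its best remaining role) gives 431 pts, worse by 25.
Next-best assignment: Kapoor→Backend role, Quispe→Frontend role, Osei→Ops role, Petrov→QA role, Rivera→Data role = 451 pts.
Swapping Kapoor↔Rivera (Kapoor→Data role 49 pts, Rivera→Ops role 33 pts) loses 115.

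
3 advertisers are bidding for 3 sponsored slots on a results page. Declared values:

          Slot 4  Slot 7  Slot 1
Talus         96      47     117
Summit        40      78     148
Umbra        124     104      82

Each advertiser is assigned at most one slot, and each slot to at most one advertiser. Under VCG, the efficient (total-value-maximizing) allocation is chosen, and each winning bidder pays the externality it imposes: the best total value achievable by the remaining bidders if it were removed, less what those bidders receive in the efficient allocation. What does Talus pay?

Efficient allocation: Talus→Slot 4 ($96), Summit→Slot 1 ($148), Umbra→Slot 7 ($104); total welfare W = $348.
Talus receives Slot 4 at value $96, so the others get W − 96 = $252.
Without Talus: best allocation of the remaining 2 bidders over all 3 slots is Summit→Slot 1 ($148), Umbra→Slot 4 ($124), total $272.
VCG payment = (others' best without Talus) − (others' welfare with Talus) = 272 − 252 = $20.

Talus pays $20.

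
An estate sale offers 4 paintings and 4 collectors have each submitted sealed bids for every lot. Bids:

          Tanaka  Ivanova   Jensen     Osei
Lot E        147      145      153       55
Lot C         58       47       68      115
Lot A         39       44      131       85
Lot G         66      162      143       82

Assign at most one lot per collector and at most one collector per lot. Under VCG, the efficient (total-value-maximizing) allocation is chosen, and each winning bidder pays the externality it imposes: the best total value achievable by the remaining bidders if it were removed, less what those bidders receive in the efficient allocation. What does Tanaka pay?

Tanaka pays $22.

Efficient allocation: Tanaka→Lot E ($147), Ivanova→Lot G ($162), Jensen→Lot A ($131), Osei→Lot C ($115); total welfare W = $555.
Tanaka receives Lot E at value $147, so the others get W − 147 = $408.
Without Tanaka: best allocation of the remaining 3 bidders over all 4 lots is Ivanova→Lot G ($162), Jensen→Lot E ($153), Osei→Lot C ($115), total $430.
VCG payment = (others' best without Tanaka) − (others' welfare with Tanaka) = 430 − 408 = $22.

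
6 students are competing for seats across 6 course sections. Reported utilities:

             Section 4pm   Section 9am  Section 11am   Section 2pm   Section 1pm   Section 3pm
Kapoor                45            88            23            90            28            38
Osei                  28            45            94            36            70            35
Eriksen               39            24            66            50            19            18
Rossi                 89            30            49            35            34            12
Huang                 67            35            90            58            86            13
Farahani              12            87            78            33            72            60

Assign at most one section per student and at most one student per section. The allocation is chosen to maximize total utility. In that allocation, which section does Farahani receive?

Farahani receives Section 3pm.

Optimal: Kapoor→Section 9am (88 points), Osei→Section 11am (94 points), Eriksen→Section 2pm (50 points), Rossi→Section 4pm (89 points), Huang→Section 1pm (86 points), Farahani→Section 3pm (60 points) — total 88+94+50+89+86+60 = 467 points.
Row-greedy (each student in turn takes its best remaining section) gives 352 points, worse by 115.
Swapping Eriksen↔Kapoor (Eriksen→Section 9am 24 points, Kapoor→Section 2pm 90 points) loses 24.
Farahani's own top section is Section 9am (87 points), but forcing Farahani→Section 9am and reassigning the rest optimally gives only 464 points — worse by 3.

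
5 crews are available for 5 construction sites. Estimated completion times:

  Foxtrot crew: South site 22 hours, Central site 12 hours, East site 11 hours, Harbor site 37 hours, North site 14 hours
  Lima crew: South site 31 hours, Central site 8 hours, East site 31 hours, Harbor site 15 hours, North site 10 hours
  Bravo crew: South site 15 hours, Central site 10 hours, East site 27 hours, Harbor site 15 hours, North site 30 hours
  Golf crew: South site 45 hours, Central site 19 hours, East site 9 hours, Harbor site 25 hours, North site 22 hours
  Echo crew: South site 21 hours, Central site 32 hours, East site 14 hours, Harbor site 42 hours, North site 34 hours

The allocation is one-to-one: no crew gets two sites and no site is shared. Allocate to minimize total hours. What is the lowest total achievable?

Minimum total: 67 hours

Optimal: Foxtrot crew→Central site (12 hours), Lima crew→North site (10 hours), Bravo crew→Harbor site (15 hours), Golf crew→East site (9 hours), Echo crew→South site (21 hours) — total 12+10+15+9+21 = 67 hours.
Min-entry greedy (repeatedly take the single cheapest remaining cell) gives 88 hours, worse by 21.
Swapping Foxtrot crew↔Bravo crew (Foxtrot crew→Harbor site 37 hours, Bravo crew→Central site 10 hours) adds 20.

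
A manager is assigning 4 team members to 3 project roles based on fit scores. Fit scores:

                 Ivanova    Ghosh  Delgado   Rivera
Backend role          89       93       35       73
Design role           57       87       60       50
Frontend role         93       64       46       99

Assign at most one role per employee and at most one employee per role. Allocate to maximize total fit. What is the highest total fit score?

This is a one-to-one assignment (maximum-weight bipartite matching).
Optimal: Ivanova→Backend role (89 pts), Ghosh→Design role (87 pts), Rivera→Frontend role (99 pts) — total 89+87+99 = 275 pts.
Row-greedy (each employee in turn takes its best remaining role) gives 246 pts, worse by 29.
Swapping Rivera↔Ghosh (Rivera→Design role 50 pts, Ghosh→Frontend role 64 pts) loses 72.

Maximum total: 275 pts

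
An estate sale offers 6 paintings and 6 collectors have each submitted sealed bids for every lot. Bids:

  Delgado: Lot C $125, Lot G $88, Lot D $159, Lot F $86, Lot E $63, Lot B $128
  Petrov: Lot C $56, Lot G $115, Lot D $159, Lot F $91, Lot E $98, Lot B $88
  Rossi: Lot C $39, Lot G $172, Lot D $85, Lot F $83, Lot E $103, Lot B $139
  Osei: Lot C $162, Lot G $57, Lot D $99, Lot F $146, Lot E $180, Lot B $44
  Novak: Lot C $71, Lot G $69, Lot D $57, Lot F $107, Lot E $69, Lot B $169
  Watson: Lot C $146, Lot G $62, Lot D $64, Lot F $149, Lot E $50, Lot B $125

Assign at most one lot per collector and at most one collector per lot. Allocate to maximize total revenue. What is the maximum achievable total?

Max total: $954

Optimal: Delgado→Lot C ($125), Petrov→Lot D ($159), Rossi→Lot G ($172), Osei→Lot E ($180), Novak→Lot B ($169), Watson→Lot F ($149) — total 125+159+172+180+169+149 = $954.
Column-greedy (each lot in turn goes to its best remaining collector) gives $909, worse by 45.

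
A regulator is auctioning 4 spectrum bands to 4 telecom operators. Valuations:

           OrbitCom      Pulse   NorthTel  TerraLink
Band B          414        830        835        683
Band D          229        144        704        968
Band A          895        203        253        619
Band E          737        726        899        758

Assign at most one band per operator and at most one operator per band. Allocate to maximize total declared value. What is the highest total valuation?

Optimal: OrbitCom→Band A ($895M), Pulse→Band B ($830M), NorthTel→Band E ($899M), TerraLink→Band D ($968M) — total 895+830+899+968 = $3592M.
Every other assignment is strictly worse.

Max total: $3592M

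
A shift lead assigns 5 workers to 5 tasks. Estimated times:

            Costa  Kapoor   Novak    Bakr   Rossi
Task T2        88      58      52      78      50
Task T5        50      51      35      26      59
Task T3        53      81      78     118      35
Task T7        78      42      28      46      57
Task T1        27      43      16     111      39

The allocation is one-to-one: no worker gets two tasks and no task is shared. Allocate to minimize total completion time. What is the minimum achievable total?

Min total: 174 min

This is the linear assignment problem.
Optimal: Costa→Task T1 (27 min), Kapoor→Task T2 (58 min), Novak→Task T7 (28 min), Bakr→Task T5 (26 min), Rossi→Task T3 (35 min) — total 27+58+28+26+35 = 174 min.
Column-greedy (each task in turn goes to its cheapest remaining worker) gives 200 min, worse by 26.
Checked against all permutations: 174 min is optimal.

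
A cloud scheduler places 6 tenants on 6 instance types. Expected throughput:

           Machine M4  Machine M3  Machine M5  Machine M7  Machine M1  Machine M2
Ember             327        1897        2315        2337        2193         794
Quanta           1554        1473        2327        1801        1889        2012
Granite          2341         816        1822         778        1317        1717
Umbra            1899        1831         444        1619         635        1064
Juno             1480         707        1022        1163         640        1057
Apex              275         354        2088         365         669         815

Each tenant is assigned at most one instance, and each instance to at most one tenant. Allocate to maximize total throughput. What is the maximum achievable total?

This is the linear assignment problem.
Optimal: Ember→Machine M1 (2193 ops/s), Quanta→Machine M2 (2012 ops/s), Granite→Machine M4 (2341 ops/s), Umbra→Machine M3 (1831 ops/s), Juno→Machine M7 (1163 ops/s), Apex→Machine M5 (2088 ops/s) — total 2193+2012+2341+1831+1163+2088 = 11628 ops/s.
Row-greedy (each tenant in turn takes its best remaining instance) gives 10562 ops/s, worse by 1066.
Next-best assignment: Ember→Machine M7, Quanta→Machine M1, Granite→Machine M4, Umbra→Machine M3, Juno→Machine M2, Apex→Machine M5 = 11543 ops/s.
Checked against all permutations: 11628 ops/s is optimal.

Max total: 11628 ops/s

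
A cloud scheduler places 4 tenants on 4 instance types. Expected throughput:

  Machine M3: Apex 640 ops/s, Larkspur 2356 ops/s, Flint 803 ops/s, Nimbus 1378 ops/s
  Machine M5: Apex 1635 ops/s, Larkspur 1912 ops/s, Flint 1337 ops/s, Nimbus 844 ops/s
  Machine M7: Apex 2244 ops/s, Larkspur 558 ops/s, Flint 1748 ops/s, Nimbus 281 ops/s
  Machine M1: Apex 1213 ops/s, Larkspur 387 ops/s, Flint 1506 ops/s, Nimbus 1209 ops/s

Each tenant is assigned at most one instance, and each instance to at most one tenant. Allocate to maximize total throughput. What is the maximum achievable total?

Optimal: Apex→Machine M7 (2244 ops/s), Larkspur→Machine M3 (2356 ops/s), Flint→Machine M5 (1337 ops/s), Nimbus→Machine M1 (1209 ops/s) — total 2244+2356+1337+1209 = 7146 ops/s.
Row-greedy (each tenant in turn takes its best remaining instance) gives 6950 ops/s, worse by 196.
Swapping Flint↔Larkspur (Flint→Machine M3 803 ops/s, Larkspur→Machine M5 1912 ops/s) loses 978.

Maximum total: 7146 ops/s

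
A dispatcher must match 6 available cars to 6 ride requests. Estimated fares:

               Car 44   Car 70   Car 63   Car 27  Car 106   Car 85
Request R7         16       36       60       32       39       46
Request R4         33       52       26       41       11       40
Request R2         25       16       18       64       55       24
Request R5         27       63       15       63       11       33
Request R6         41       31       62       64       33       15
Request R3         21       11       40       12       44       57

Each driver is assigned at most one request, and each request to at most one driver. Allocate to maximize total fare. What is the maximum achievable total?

Max total: $332

Optimal: Car 44→Request R4 ($33), Car 70→Request R5 ($63), Car 63→Request R7 ($60), Car 27→Request R6 ($64), Car 106→Request R2 ($55), Car 85→Request R3 ($57) — total 33+63+60+64+55+57 = $332.
Row-greedy (each driver in turn takes its best remaining request) gives $312, worse by 20.
Next-best assignment: Car 44→Request R6, Car 70→Request R4, Car 63→Request R7, Car 27→Request R5, Car 106→Request R2, Car 85→Request R3 = $328.
Swapping Car 44↔Car 63 (Car 44→Request R7 $16, Car 63→Request R4 $26) loses 51.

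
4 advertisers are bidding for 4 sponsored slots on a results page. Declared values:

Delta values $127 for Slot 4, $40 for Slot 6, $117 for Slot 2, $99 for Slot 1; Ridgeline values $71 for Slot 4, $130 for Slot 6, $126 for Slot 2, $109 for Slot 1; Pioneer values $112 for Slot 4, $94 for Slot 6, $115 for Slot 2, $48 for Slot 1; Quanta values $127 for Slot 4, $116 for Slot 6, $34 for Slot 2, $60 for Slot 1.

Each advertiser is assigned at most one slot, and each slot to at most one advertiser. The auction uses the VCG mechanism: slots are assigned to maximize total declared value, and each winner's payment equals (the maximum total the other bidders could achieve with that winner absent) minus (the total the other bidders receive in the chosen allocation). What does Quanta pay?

Efficient allocation: Delta→Slot 1 ($99), Ridgeline→Slot 6 ($130), Pioneer→Slot 2 ($115), Quanta→Slot 4 ($127); total welfare W = $471.
Quanta receives Slot 4 at value $127, so the others get W − 127 = $344.
Without Quanta: best allocation of the remaining 3 bidders over all 4 slots is Delta→Slot 4 ($127), Ridgeline→Slot 6 ($130), Pioneer→Slot 2 ($115), total $372.
VCG payment = (others' best without Quanta) − (others' welfare with Quanta) = 372 − 344 = $28.

Quanta pays $28.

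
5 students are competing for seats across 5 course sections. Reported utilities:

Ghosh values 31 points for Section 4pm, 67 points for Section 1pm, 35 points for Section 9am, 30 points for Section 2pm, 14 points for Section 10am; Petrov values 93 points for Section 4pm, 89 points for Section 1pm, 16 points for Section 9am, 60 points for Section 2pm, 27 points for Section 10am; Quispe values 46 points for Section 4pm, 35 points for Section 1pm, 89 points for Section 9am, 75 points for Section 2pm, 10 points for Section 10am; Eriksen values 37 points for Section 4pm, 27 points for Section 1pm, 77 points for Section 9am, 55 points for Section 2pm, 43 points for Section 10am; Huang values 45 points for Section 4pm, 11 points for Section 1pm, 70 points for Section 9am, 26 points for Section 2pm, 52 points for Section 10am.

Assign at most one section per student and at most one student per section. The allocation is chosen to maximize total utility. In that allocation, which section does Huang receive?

Huang receives Section 10am.

This is the linear assignment problem.
Optimal: Ghosh→Section 1pm (67 points), Petrov→Section 4pm (93 points), Quispe→Section 2pm (75 points), Eriksen→Section 9am (77 points), Huang→Section 10am (52 points) — total 67+93+75+77+52 = 364 points.
Column-greedy (each section in turn goes to its best remaining student) gives 356 points, worse by 8.
Checked against all permutations: 364 points is optimal.
Huang's own top section is Section 9am (70 points), but forcing Huang→Section 9am and reassigning the rest optimally gives only 348 points — worse by 16.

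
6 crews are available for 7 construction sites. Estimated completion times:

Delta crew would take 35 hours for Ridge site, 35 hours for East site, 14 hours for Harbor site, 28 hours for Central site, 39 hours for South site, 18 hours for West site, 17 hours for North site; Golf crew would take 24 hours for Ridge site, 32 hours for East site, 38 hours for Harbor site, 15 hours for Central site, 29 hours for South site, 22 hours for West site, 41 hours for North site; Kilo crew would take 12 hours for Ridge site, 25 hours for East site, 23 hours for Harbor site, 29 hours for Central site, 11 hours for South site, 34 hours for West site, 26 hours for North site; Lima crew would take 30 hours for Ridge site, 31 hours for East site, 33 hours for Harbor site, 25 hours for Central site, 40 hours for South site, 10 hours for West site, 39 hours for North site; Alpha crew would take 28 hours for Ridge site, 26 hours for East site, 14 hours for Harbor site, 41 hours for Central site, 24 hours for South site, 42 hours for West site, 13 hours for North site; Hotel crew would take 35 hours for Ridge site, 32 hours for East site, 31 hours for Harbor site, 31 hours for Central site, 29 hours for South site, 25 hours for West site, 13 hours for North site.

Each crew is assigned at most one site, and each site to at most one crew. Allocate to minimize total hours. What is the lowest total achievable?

Min total: 88 hours

This is the linear assignment problem.
Optimal: Delta crew→Harbor site (14 hours), Golf crew→Central site (15 hours), Kilo crew→Ridge site (12 hours), Lima crew→West site (10 hours), Alpha crew→South site (24 hours), Hotel crew→North site (13 hours) — total 14+15+12+10+24+13 = 88 hours.
Row-greedy (each crew in turn takes its cheapest remaining site) gives 95 hours, worse by 7.
Next-best assignment: Delta crew→Harbor site, Golf crew→Central site, Kilo crew→South site, Lima crew→West site, Alpha crew→East site, Hotel crew→North site = 89 hours.
No other one-to-one assignment undercuts 88 hours.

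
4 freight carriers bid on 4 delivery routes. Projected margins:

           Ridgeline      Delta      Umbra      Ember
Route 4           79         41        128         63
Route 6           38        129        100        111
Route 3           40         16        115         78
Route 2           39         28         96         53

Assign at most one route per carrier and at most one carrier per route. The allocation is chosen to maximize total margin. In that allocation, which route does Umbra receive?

This is the linear assignment problem.
Optimal: Ridgeline→Route 4 ($79k), Delta→Route 6 ($129k), Umbra→Route 2 ($96k), Ember→Route 3 ($78k) — total 79+129+96+78 = $382k.
Column-greedy (each route in turn goes to its best remaining carrier) gives $374k, worse by 8.
Next-best assignment: Ridgeline→Route 4, Delta→Route 6, Umbra→Route 3, Ember→Route 2 = $376k.
No other one-to-one assignment exceeds $382k.
Umbra's own top route is Route 4 ($128k), but forcing Umbra→Route 4 and reassigning the rest optimally gives only $374k — worse by 8.

Umbra receives Route 2.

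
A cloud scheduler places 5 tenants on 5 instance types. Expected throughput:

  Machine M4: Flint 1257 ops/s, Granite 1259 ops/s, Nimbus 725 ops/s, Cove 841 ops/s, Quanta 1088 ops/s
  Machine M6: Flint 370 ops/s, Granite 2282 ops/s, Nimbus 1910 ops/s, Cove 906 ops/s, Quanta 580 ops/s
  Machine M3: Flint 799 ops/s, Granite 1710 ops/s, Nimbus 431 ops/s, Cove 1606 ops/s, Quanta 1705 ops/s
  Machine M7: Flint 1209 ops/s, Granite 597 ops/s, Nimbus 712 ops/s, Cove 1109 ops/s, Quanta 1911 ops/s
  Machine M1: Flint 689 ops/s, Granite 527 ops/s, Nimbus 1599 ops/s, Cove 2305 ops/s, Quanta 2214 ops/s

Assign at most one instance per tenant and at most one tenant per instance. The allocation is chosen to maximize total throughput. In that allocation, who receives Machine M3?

Granite receives Machine M3.

Optimal: Flint→Machine M4 (1257 ops/s), Granite→Machine M3 (1710 ops/s), Nimbus→Machine M6 (1910 ops/s), Cove→Machine M1 (2305 ops/s), Quanta→Machine M7 (1911 ops/s) — total 1257+1710+1910+2305+1911 = 9093 ops/s.
Column-greedy (each instance in turn goes to its best remaining tenant) gives 8388 ops/s, worse by 705.
Next-best assignment: Flint→Machine M4, Granite→Machine M6, Nimbus→Machine M1, Cove→Machine M3, Quanta→Machine M7 = 8655 ops/s.
Swapping Cove↔Quanta (Cove→Machine M7 1109 ops/s, Quanta→Machine M1 2214 ops/s) loses 893.
Granite's own top instance is Machine M6 (2282 ops/s), but forcing Granite→Machine M6 and reassigning the rest optimally gives only 8655 ops/s — worse by 438.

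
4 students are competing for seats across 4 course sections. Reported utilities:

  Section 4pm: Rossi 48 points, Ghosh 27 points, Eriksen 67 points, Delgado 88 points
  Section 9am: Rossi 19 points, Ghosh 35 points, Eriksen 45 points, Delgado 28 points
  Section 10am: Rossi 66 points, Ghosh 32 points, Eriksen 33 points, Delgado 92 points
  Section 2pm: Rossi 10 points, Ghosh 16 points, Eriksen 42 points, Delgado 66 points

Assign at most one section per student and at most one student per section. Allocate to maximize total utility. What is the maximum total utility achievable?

Optimal: Rossi→Section 10am (66 points), Ghosh→Section 9am (35 points), Eriksen→Section 4pm (67 points), Delgado→Section 2pm (66 points) — total 66+35+67+66 = 234 points.
Column-greedy (each section in turn goes to its best remaining student) gives 215 points, worse by 19.
Next-best assignment: Rossi→Section 10am, Ghosh→Section 9am, Eriksen→Section 2pm, Delgado→Section 4pm = 231 points.

Max total: 234 points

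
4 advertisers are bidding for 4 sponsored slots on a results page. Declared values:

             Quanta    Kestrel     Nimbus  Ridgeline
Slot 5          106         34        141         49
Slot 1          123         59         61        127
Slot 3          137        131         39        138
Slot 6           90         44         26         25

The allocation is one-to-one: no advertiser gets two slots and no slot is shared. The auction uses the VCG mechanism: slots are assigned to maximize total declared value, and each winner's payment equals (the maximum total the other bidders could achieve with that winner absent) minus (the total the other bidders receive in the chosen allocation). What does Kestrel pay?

Kestrel pays $47.

Efficient allocation: Quanta→Slot 6 ($90), Kestrel→Slot 3 ($131), Nimbus→Slot 5 ($141), Ridgeline→Slot 1 ($127); total welfare W = $489.
Kestrel receives Slot 3 at value $131, so the others get W − 131 = $358.
Without Kestrel: best allocation of the remaining 3 bidders over all 4 slots is Quanta→Slot 3 ($137), Nimbus→Slot 5 ($141), Ridgeline→Slot 1 ($127), total $405.
VCG payment = (others' best without Kestrel) − (others' welfare with Kestrel) = 405 − 358 = $47.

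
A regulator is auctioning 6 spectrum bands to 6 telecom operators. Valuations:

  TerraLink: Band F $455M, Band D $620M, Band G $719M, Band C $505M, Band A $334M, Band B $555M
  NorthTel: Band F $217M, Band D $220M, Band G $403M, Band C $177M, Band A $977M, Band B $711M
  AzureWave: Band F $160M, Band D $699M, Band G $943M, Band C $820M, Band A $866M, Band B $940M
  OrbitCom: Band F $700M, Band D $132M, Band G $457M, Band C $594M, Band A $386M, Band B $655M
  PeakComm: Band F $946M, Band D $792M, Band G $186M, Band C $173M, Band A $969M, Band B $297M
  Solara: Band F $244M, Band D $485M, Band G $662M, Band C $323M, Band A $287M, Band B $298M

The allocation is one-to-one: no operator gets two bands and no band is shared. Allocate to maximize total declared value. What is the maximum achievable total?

Treat this as an assignment problem: match each operator to one band.
Optimal: TerraLink→Band D ($620M), NorthTel→Band A ($977M), AzureWave→Band B ($940M), OrbitCom→Band C ($594M), PeakComm→Band F ($946M), Solara→Band G ($662M) — total 620+977+940+594+946+662 = $4739M.
Max-entry greedy (repeatedly take the single best remaining cell) gives $4464M, worse by 275.
Next-best assignment: TerraLink→Band D, NorthTel→Band A, AzureWave→Band C, OrbitCom→Band B, PeakComm→Band F, Solara→Band G = $4680M.
No other one-to-one assignment exceeds $4739M.

Max total: $4739M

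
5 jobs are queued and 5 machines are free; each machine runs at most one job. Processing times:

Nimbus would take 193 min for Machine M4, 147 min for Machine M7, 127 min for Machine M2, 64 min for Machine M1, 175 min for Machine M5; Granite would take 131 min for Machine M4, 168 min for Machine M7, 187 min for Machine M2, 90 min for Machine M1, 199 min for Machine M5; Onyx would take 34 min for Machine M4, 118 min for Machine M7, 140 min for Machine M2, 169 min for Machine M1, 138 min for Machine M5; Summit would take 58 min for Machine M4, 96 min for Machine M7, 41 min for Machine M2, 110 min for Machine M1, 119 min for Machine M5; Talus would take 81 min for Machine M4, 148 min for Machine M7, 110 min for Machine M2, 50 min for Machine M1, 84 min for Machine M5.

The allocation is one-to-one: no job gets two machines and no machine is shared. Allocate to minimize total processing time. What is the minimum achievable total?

Min total: 391 min

Optimal: Nimbus→Machine M1 (64 min), Granite→Machine M7 (168 min), Onyx→Machine M4 (34 min), Summit→Machine M2 (41 min), Talus→Machine M5 (84 min) — total 64+168+34+41+84 = 391 min.
Min-entry greedy (repeatedly take the single cheapest remaining cell) gives 471 min, worse by 80.
Next-best assignment: Nimbus→Machine M7, Granite→Machine M1, Onyx→Machine M4, Summit→Machine M2, Talus→Machine M5 = 396 min.
Swapping Summit↔Onyx (Summit→Machine M4 58 min, Onyx→Machine M2 140 min) adds 123.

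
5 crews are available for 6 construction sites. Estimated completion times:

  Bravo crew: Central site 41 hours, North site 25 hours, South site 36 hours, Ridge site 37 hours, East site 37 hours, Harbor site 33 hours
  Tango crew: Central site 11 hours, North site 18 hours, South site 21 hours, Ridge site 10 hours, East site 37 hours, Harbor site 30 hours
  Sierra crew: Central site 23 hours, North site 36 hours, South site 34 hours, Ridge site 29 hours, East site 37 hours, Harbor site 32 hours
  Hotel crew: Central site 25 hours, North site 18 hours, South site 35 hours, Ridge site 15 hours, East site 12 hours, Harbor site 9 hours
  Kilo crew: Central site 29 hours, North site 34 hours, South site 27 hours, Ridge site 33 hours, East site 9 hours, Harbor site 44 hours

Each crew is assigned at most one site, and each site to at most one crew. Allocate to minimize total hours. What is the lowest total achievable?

Optimal: Bravo crew→North site (25 hours), Tango crew→Ridge site (10 hours), Sierra crew→Central site (23 hours), Hotel crew→Harbor site (9 hours), Kilo crew→East site (9 hours) — total 25+10+23+9+9 = 76 hours.
Checked against all permutations: 76 hours is optimal.

Min total: 76 hours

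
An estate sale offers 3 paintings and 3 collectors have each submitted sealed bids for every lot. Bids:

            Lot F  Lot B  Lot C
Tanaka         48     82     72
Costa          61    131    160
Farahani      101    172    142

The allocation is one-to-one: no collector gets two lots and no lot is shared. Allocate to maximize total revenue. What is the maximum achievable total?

Max total: $380

Optimal: Tanaka→Lot F ($48), Costa→Lot C ($160), Farahani→Lot B ($172) — total 48+160+172 = $380.
Row-greedy (each collector in turn takes its best remaining lot) gives $343, worse by 37.
Next-best assignment: Tanaka→Lot B, Costa→Lot C, Farahani→Lot F = $343.
No other one-to-one assignment exceeds $380.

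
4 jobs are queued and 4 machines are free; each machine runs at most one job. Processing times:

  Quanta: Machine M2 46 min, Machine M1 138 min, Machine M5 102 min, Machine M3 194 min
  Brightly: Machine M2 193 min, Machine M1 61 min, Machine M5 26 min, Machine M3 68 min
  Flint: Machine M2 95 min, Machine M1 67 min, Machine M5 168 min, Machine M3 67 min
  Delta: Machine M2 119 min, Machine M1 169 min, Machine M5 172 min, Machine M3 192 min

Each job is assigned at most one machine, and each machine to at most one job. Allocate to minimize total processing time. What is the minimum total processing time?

Optimal: Quanta→Machine M2 (46 min), Brightly→Machine M5 (26 min), Flint→Machine M3 (67 min), Delta→Machine M1 (169 min) — total 46+26+67+169 = 308 min.
Row-greedy (each job in turn takes its cheapest remaining machine) gives 331 min, worse by 23.
Swapping Brightly↔Quanta (Brightly→Machine M2 193 min, Quanta→Machine M5 102 min) adds 223.

Minimum total: 308 min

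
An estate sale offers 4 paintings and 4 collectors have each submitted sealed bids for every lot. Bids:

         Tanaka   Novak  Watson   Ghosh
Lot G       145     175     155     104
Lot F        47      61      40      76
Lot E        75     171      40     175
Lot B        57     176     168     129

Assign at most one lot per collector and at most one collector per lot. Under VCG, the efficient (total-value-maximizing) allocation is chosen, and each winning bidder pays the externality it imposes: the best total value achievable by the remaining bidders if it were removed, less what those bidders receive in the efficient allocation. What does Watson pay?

Watson pays $99.

Efficient allocation: Tanaka→Lot F ($47), Novak→Lot G ($175), Watson→Lot B ($168), Ghosh→Lot E ($175); total welfare W = $565.
Watson receives Lot B at value $168, so the others get W − 168 = $397.
Without Watson: best allocation of the remaining 3 bidders over all 4 lots is Tanaka→Lot G ($145), Novak→Lot B ($176), Ghosh→Lot E ($175), total $496.
VCG payment = (others' best without Watson) − (others' welfare with Watson) = 496 − 397 = $99.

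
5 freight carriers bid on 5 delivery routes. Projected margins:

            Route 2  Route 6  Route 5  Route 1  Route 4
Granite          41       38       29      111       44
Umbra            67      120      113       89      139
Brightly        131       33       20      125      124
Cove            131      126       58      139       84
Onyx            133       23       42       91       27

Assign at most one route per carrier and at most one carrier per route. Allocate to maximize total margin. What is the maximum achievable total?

This is the linear assignment problem.
Optimal: Granite→Route 1 ($111k), Umbra→Route 5 ($113k), Brightly→Route 4 ($124k), Cove→Route 6 ($126k), Onyx→Route 2 ($133k) — total 111+113+124+126+133 = $607k.
Max-entry greedy (repeatedly take the single best remaining cell) gives $469k, worse by 138.

Maximum total: $607k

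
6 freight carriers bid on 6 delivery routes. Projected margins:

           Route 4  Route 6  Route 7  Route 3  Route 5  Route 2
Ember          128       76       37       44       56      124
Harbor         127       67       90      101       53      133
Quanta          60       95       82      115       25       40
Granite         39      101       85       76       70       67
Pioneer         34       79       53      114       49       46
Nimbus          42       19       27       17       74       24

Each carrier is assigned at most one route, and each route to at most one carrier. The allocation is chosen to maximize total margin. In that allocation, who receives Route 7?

Quanta receives Route 7.

This is the linear assignment problem.
Optimal: Ember→Route 4 ($128k), Harbor→Route 2 ($133k), Quanta→Route 7 ($82k), Granite→Route 6 ($101k), Pioneer→Route 3 ($114k), Nimbus→Route 5 ($74k) — total 128+133+82+101+114+74 = $632k.
Max-entry greedy (repeatedly take the single best remaining cell) gives $604k, worse by 28.
Next-best assignment: Ember→Route 4, Harbor→Route 2, Quanta→Route 6, Granite→Route 7, Pioneer→Route 3, Nimbus→Route 5 = $629k.
No other one-to-one assignment exceeds $632k.
Quanta's own top route is Route 3 ($115k), but forcing Quanta→Route 3 and reassigning the rest optimally gives only $614k — worse by 18.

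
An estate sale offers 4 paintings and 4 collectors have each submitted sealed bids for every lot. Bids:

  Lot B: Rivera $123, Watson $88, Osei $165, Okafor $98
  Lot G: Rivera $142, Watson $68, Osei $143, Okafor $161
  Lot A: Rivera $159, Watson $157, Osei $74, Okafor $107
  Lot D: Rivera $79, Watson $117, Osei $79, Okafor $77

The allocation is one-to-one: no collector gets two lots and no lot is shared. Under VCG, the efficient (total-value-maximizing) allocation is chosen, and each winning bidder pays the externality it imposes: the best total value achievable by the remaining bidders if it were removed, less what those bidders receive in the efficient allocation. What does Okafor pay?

Okafor pays $23.

Efficient allocation: Rivera→Lot A ($159), Watson→Lot D ($117), Osei→Lot B ($165), Okafor→Lot G ($161); total welfare W = $602.
Okafor receives Lot G at value $161, so the others get W − 161 = $441.
Without Okafor: best allocation of the remaining 3 bidders over all 4 lots is Rivera→Lot G ($142), Watson→Lot A ($157), Osei→Lot B ($165), total $464.
VCG payment = (others' best without Okafor) − (others' welfare with Okafor) = 464 − 441 = $23.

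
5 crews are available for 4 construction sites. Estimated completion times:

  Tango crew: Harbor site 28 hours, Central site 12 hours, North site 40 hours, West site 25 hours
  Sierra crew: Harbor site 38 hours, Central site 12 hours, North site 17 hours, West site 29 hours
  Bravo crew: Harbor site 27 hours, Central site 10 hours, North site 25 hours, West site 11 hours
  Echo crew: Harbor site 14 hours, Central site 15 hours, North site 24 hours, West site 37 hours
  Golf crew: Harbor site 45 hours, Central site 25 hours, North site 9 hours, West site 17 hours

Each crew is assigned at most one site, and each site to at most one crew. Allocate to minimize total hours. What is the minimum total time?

Optimal: Echo crew→Harbor site (14 hours), Tango crew→Central site (12 hours), Golf crew→North site (9 hours), Bravo crew→West site (11 hours) — total 14+12+9+11 = 46 hours.
Row-greedy (each crew in turn takes its cheapest remaining site) gives 54 hours, worse by 8.
Swapping Golf crew↔Tango crew (Golf crew→Central site 25 hours, Tango crew→North site 40 hours) adds 44.

Minimum total: 46 hours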